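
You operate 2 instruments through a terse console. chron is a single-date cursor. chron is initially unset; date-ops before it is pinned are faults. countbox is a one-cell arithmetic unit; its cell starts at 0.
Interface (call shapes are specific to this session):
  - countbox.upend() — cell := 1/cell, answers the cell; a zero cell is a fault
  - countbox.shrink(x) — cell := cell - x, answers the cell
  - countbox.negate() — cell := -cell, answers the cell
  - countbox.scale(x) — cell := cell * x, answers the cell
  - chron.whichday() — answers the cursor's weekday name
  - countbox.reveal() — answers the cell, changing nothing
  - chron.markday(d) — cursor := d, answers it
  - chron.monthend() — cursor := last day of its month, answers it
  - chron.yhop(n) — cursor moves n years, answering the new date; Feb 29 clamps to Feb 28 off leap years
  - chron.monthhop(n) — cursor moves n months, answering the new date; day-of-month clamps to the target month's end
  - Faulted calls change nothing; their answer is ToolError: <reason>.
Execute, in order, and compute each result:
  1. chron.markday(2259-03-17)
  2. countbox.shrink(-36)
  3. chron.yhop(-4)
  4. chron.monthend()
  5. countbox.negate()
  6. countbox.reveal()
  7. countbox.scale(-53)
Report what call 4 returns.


Answer: 2255-03-31

Derivation:
·→ chron.markday(d: 2259-03-17)
·← 2259-03-17
·→ countbox.shrink(x: -36)
·← 36
·→ chron.yhop(n: -4)
·← 2255-03-17
·→ chron.monthend()
·← 2255-03-31
·→ countbox.negate()
·← -36
·→ countbox.reveal()
·← -36
·→ countbox.scale(x: -53)
·← 1908


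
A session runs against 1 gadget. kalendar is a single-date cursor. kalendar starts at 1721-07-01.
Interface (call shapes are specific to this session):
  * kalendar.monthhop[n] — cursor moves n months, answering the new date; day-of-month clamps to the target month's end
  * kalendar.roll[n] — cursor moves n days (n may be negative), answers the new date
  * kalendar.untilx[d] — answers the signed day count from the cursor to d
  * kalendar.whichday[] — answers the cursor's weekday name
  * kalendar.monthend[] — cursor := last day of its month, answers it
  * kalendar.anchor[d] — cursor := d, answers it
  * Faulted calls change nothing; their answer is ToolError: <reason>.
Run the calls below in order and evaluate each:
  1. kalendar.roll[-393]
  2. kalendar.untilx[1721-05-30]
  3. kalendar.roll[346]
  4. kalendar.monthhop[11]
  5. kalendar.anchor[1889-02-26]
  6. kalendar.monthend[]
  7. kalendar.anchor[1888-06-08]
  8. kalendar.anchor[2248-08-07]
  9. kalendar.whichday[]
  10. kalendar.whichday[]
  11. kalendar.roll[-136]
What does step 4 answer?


Answer: 1722-04-15

Derivation:
>>> kalendar.roll n→-393
= 1720-06-03
>>> kalendar.untilx d→1721-05-30
= 361
>>> kalendar.roll n→346
= 1721-05-15
>>> kalendar.monthhop n→11
= 1722-04-15
>>> kalendar.anchor d→1889-02-26
= 1889-02-26
>>> kalendar.monthend
= 1889-02-28
>>> kalendar.anchor d→1888-06-08
= 1888-06-08
>>> kalendar.anchor d→2248-08-07
= 2248-08-07
>>> kalendar.whichday
= Monday
>>> kalendar.whichday
= Monday
>>> kalendar.roll n→-136
= 2248-03-24


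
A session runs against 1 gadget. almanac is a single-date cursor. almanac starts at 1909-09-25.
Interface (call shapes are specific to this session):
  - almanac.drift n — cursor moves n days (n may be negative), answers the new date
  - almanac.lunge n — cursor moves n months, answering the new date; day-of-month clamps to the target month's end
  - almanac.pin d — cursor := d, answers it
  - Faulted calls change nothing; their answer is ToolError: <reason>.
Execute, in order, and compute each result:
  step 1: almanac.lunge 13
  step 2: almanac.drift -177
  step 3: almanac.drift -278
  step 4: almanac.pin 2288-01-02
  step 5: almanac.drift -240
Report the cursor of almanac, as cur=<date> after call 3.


Answer: cur=1909-07-27

Derivation:
Invoking lunge with n: 13, and observe 1910-10-25.
Invoking drift with n: -177, → 1910-05-01.
I use drift with n: -278, giving 1909-07-27.
Now I run pin with d: 2288-01-02, yielding 2288-01-02.
Then drift with n: -240, yielding 2287-05-07.


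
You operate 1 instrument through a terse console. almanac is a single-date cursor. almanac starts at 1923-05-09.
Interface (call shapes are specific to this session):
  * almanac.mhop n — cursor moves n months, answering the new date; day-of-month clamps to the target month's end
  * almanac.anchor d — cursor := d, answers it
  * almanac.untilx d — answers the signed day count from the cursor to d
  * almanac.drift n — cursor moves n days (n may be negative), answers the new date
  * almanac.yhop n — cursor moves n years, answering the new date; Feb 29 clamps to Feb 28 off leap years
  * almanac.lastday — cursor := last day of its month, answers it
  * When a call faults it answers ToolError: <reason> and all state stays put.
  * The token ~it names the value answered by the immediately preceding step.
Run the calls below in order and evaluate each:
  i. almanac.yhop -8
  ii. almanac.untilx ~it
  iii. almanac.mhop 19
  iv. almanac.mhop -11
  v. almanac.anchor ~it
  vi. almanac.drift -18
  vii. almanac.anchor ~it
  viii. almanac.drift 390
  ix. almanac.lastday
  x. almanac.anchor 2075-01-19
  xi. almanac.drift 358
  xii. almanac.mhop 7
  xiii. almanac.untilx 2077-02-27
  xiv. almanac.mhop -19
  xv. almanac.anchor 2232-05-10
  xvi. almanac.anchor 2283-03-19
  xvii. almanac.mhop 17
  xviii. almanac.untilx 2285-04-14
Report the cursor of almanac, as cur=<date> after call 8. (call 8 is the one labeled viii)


I try almanac.yhop(n='-8'): 1915-05-09.
Invoking almanac.untilx(d='~it'), giving 0.
I try almanac.mhop(n='19'), which returns 1916-12-09.
I try almanac.mhop(n='-11'), → 1916-01-09.
Invoking almanac.anchor(d='~it'), and observe 1916-01-09.
Using almanac.drift(n='-18'), yielding 1915-12-22.
I run almanac.anchor(d='~it'), — result: 1915-12-22.
I use almanac.drift(n='390'), and observe 1917-01-15.
I use almanac.lastday(), and see 1917-01-31.
I try almanac.anchor(d='2075-01-19'), yielding 2075-01-19.
I invoke almanac.drift(n='358'), and see 2076-01-12.
I try almanac.mhop(n='7'), which returns 2076-08-12.
I use almanac.untilx(d='2077-02-27'), — result: 199.
Now I run almanac.mhop(n='-19'), and observe 2075-01-12.
Then almanac.anchor(d='2232-05-10'), and get 2232-05-10.
I use almanac.anchor(d='2283-03-19'), and observe 2283-03-19.
Now I run almanac.mhop(n='17'), which returns 2284-08-19.
I invoke almanac.untilx(d='2285-04-14'), and see 238.

Answer: cur=1917-01-15


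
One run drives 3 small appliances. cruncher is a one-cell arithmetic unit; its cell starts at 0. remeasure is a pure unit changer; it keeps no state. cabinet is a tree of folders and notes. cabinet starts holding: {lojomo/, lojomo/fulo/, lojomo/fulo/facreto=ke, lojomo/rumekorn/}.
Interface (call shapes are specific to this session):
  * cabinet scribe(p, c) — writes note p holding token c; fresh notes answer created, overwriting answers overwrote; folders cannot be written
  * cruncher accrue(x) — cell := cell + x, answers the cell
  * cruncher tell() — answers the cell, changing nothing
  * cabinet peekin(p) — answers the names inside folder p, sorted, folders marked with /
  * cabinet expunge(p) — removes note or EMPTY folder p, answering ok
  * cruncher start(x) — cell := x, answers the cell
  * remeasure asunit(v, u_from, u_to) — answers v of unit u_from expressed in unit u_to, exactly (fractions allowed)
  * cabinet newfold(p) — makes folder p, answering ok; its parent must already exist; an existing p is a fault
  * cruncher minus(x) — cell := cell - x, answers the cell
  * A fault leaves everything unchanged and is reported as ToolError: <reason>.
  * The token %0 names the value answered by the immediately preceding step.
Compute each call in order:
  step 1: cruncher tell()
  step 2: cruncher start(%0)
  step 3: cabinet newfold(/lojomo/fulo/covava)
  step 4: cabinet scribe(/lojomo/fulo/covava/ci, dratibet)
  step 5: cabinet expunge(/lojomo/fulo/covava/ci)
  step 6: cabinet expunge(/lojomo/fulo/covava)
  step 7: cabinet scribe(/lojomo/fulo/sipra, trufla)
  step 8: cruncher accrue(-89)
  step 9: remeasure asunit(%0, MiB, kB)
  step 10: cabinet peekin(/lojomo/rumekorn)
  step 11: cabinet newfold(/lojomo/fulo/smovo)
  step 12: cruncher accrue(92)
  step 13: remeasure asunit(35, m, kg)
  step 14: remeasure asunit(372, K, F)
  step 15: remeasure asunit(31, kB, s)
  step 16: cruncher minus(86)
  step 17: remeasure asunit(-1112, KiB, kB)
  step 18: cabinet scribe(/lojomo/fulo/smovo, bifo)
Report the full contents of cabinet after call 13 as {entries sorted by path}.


-- 1. cruncher tell() == 0
-- 2. cruncher start(x=%0) == 0
-- 3. cabinet newfold(p=/lojomo/fulo/covava) == ok
-- 4. cabinet scribe(p=/lojomo/fulo/covava/ci, c=dratibet) == created
-- 5. cabinet expunge(p=/lojomo/fulo/covava/ci) == ok
-- 6. cabinet expunge(p=/lojomo/fulo/covava) == ok
-- 7. cabinet scribe(p=/lojomo/fulo/sipra, c=trufla) == created
-- 8. cruncher accrue(x=-89) == -89
-- 9. remeasure asunit(v=%0, u_from=MiB, u_to=kB) == -11665408/125
-- 10. cabinet peekin(p=/lojomo/rumekorn) == []
-- 11. cabinet newfold(p=/lojomo/fulo/smovo) == ok
-- 12. cruncher accrue(x=92) == 3
-- 13. remeasure asunit(v=35, u_from=m, u_to=kg) == ToolError: incompatible units
-- 14. remeasure asunit(v=372, u_from=K, u_to=F) == 20993/100
-- 15. remeasure asunit(v=31, u_from=kB, u_to=s) == ToolError: incompatible units
-- 16. cruncher minus(x=86) == -83
-- 17. remeasure asunit(v=-1112, u_from=KiB, u_to=kB) == -142336/125
-- 18. cabinet scribe(p=/lojomo/fulo/smovo, c=bifo) == ToolError: is a directory

Answer: {lojomo/, lojomo/fulo/, lojomo/fulo/facreto=ke, lojomo/fulo/sipra=trufla, lojomo/fulo/smovo/, lojomo/rumekorn/}


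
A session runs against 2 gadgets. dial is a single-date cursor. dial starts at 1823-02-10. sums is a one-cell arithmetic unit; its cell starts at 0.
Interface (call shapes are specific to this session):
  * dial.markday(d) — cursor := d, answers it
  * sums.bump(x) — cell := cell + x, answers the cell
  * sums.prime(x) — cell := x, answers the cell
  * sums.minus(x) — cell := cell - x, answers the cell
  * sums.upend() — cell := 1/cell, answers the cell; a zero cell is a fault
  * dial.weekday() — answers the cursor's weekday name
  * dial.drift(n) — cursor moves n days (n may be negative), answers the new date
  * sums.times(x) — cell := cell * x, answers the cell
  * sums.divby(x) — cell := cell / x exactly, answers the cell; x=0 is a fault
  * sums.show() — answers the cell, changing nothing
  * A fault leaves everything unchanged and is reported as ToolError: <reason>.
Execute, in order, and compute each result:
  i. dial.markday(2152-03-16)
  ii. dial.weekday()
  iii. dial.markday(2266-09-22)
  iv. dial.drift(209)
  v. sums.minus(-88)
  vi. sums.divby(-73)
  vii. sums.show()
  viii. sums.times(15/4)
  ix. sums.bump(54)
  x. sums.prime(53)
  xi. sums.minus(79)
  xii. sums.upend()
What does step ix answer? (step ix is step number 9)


-- dial.markday(d=2152-03-16) ~> 2152-03-16
-- dial.weekday() ~> Thursday
-- dial.markday(d=2266-09-22) ~> 2266-09-22
-- dial.drift(n=209) ~> 2267-04-19
-- sums.minus(x=-88) ~> 88
-- sums.divby(x=-73) ~> -88/73
-- sums.show() ~> -88/73
-- sums.times(x=15/4) ~> -330/73
-- sums.bump(x=54) ~> 3612/73
-- sums.prime(x=53) ~> 53
-- sums.minus(x=79) ~> -26
-- sums.upend() ~> -1/26

Answer: 3612/73


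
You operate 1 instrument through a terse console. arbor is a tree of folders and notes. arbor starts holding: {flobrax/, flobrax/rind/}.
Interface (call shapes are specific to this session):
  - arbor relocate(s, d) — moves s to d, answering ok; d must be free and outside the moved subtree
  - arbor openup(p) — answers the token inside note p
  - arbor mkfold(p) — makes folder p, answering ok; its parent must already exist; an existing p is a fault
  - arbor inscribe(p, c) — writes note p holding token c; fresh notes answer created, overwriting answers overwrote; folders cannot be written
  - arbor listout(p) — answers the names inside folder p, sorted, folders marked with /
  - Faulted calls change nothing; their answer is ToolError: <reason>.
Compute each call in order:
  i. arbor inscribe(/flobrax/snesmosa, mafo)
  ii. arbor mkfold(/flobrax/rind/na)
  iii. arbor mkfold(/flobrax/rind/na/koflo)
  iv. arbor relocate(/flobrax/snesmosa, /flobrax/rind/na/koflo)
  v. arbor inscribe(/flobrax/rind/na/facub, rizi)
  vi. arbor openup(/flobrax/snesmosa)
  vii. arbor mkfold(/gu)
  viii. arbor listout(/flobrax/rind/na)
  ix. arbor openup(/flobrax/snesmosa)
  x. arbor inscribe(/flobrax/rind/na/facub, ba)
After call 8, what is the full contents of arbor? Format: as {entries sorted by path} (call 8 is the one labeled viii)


Act: arbor inscribe[p=/flobrax/snesmosa; c=mafo]
Obs: created
Act: arbor mkfold[p=/flobrax/rind/na]
Obs: ok
Act: arbor mkfold[p=/flobrax/rind/na/koflo]
Obs: ok
Act: arbor relocate[s=/flobrax/snesmosa; d=/flobrax/rind/na/koflo]
Obs: ToolError: exists
Act: arbor inscribe[p=/flobrax/rind/na/facub; c=rizi]
Obs: created
Act: arbor openup[p=/flobrax/snesmosa]
Obs: mafo
Act: arbor mkfold[p=/gu]
Obs: ok
Act: arbor listout[p=/flobrax/rind/na]
Obs: [facub, koflo/]
Act: arbor openup[p=/flobrax/snesmosa]
Obs: mafo
Act: arbor inscribe[p=/flobrax/rind/na/facub; c=ba]
Obs: overwrote

Answer: {flobrax/, flobrax/rind/, flobrax/rind/na/, flobrax/rind/na/facub=rizi, flobrax/rind/na/koflo/, flobrax/snesmosa=mafo, gu/}


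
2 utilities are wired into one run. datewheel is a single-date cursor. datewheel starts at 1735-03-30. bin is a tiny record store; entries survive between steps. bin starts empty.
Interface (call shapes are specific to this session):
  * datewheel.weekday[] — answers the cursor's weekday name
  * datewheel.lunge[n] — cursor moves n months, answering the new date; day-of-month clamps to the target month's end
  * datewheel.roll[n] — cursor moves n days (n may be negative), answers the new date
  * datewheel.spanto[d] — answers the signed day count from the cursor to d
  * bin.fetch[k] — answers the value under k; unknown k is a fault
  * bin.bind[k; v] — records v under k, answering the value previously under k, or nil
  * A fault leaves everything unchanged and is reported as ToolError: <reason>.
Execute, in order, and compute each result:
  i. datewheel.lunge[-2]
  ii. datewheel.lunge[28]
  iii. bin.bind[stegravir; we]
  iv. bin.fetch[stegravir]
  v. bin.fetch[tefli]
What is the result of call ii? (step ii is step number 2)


~$ datewheel.lunge n=-2
  1735-01-30
~$ datewheel.lunge n=28
  1737-05-30
~$ bin.bind k=stegravir v=we
  nil
~$ bin.fetch k=stegravir
  we
~$ bin.fetch k=tefli
  ToolError: no such key tefli

Answer: 1737-05-30


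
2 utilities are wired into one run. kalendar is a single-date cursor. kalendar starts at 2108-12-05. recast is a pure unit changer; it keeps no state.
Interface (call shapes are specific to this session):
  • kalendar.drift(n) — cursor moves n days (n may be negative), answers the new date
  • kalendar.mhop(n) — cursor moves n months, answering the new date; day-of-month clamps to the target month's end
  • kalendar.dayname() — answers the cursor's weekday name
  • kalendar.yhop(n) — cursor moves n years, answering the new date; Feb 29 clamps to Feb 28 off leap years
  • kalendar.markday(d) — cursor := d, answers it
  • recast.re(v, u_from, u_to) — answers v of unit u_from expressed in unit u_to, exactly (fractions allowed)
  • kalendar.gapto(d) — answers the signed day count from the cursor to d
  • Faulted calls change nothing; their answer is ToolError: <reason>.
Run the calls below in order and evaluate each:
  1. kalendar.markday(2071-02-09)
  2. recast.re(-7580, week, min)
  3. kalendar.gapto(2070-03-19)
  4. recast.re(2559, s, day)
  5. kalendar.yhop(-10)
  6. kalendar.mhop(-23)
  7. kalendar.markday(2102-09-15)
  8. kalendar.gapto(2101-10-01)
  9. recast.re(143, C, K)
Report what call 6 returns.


Do: kalendar.markday[d→2071-02-09]
See: 2071-02-09
Do: recast.re[v→-7580; u_from→week; u_to→min]
See: -76406400
Do: kalendar.gapto[d→2070-03-19]
See: -327
Do: recast.re[v→2559; u_from→s; u_to→day]
See: 853/28800
Do: kalendar.yhop[n→-10]
See: 2061-02-09
Do: kalendar.mhop[n→-23]
See: 2059-03-09
Do: kalendar.markday[d→2102-09-15]
See: 2102-09-15
Do: kalendar.gapto[d→2101-10-01]
See: -349
Do: recast.re[v→143; u_from→C; u_to→K]
See: 8323/20

Answer: 2059-03-09


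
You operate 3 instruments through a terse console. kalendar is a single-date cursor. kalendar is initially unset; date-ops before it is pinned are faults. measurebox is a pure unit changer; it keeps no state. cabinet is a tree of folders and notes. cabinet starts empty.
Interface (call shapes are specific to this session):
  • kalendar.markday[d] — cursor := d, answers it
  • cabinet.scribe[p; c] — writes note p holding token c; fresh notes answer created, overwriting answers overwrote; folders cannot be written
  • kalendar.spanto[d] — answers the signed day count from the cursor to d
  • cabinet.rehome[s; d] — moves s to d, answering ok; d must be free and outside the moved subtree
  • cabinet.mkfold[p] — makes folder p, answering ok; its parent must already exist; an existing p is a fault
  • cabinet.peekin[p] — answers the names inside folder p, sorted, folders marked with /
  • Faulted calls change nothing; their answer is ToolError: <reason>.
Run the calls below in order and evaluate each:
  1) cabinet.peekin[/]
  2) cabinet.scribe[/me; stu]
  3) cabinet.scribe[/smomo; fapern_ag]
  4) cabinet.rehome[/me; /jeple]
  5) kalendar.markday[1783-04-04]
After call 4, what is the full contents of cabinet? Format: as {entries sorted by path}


Invoking cabinet.peekin using p=/, → [].
Next I call cabinet.scribe using p=/me, c=stu, and observe created.
Calling cabinet.scribe using p=/smomo, c=fapern_ag, which returns created.
Using cabinet.rehome using s=/me, d=/jeple, → ok.
Next I call kalendar.markday using d=1783-04-04, and observe 1783-04-04.

Answer: {jeple=stu, smomo=fapern_ag}


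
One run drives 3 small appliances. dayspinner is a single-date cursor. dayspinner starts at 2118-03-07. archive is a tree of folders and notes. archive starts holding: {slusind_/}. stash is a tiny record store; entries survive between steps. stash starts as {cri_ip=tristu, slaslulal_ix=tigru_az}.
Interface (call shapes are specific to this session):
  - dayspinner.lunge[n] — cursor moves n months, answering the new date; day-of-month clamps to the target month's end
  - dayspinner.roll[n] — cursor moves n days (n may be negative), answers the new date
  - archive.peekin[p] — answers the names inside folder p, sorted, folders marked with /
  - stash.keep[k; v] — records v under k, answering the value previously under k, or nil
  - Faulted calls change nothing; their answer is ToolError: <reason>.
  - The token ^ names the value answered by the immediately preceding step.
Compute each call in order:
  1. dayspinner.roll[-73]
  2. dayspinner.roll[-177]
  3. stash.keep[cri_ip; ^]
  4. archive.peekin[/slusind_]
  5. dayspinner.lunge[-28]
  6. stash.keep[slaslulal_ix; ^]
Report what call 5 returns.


Now I run dayspinner.roll using n: -73, and see 2117-12-24.
Next I call dayspinner.roll using n: -177, giving 2117-06-30.
Invoking stash.keep using k: cri_ip, v: ^, giving tristu.
Next I call archive.peekin using p: /slusind_, and get [].
I call dayspinner.lunge using n: -28, yielding 2115-02-28.
Now I run stash.keep using k: slaslulal_ix, v: ^: tigru_az.

Answer: 2115-02-28


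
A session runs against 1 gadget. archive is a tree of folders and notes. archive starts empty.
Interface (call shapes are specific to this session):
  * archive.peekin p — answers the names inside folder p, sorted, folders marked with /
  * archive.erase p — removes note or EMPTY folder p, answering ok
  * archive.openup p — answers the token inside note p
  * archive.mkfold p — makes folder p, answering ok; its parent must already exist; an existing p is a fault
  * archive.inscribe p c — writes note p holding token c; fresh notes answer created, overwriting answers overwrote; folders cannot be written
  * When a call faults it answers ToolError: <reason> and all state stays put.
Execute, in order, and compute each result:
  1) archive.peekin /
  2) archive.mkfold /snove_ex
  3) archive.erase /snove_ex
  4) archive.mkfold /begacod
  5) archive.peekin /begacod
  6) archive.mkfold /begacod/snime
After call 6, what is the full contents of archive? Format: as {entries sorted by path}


Answer: {begacod/, begacod/snime/}

Derivation:
>> archive.peekin(p: /)
<< []
>> archive.mkfold(p: /snove_ex)
<< ok
>> archive.erase(p: /snove_ex)
<< ok
>> archive.mkfold(p: /begacod)
<< ok
>> archive.peekin(p: /begacod)
<< []
>> archive.mkfold(p: /begacod/snime)
<< ok


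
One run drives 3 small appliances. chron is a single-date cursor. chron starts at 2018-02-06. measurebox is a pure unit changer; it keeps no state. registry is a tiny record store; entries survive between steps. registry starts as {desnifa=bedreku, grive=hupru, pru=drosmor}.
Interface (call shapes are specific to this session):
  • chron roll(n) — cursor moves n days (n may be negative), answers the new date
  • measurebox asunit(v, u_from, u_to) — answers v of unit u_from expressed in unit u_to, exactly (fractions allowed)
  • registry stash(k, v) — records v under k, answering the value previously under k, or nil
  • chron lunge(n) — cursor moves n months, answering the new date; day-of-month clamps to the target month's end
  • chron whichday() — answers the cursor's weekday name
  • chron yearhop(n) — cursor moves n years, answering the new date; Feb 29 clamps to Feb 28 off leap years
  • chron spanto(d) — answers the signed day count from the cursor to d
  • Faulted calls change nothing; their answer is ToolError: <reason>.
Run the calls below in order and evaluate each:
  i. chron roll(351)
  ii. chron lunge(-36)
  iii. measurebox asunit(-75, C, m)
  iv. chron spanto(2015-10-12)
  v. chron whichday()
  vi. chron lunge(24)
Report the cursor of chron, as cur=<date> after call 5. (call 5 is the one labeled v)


I run chron roll on n: 351, which returns 2019-01-23.
I use chron lunge on n: -36, and get 2016-01-23.
I run measurebox asunit on v: -75, u_from: C, u_to: m: ToolError: incompatible units.
Next I call chron spanto on d: 2015-10-12: -103.
I run chron whichday(), yielding Saturday.
Now I run chron lunge on n: 24, and see 2018-01-23.

Answer: cur=2016-01-23


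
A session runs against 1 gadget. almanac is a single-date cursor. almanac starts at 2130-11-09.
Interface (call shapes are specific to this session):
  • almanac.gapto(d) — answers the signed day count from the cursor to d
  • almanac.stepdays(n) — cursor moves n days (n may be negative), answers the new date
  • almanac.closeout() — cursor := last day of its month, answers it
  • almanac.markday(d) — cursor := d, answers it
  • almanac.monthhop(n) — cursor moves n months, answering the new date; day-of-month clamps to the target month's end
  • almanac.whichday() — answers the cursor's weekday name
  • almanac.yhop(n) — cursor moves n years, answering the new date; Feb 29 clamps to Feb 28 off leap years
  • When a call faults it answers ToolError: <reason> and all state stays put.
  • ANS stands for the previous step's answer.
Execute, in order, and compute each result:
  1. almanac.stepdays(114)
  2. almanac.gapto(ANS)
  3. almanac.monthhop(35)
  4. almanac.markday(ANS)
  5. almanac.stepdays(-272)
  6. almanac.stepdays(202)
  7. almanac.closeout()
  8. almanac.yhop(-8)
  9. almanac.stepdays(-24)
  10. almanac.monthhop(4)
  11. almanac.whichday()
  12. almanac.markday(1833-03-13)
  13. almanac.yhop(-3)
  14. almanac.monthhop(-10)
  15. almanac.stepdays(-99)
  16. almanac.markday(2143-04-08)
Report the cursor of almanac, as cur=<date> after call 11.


Act: almanac.stepdays[n='114']
Obs: 2131-03-03
Act: almanac.gapto[d='ANS']
Obs: 0
Act: almanac.monthhop[n='35']
Obs: 2134-02-03
Act: almanac.markday[d='ANS']
Obs: 2134-02-03
Act: almanac.stepdays[n='-272']
Obs: 2133-05-07
Act: almanac.stepdays[n='202']
Obs: 2133-11-25
Act: almanac.closeout[]
Obs: 2133-11-30
Act: almanac.yhop[n='-8']
Obs: 2125-11-30
Act: almanac.stepdays[n='-24']
Obs: 2125-11-06
Act: almanac.monthhop[n='4']
Obs: 2126-03-06
Act: almanac.whichday[]
Obs: Wednesday
Act: almanac.markday[d='1833-03-13']
Obs: 1833-03-13
Act: almanac.yhop[n='-3']
Obs: 1830-03-13
Act: almanac.monthhop[n='-10']
Obs: 1829-05-13
Act: almanac.stepdays[n='-99']
Obs: 1829-02-03
Act: almanac.markday[d='2143-04-08']
Obs: 2143-04-08

Answer: cur=2126-03-06


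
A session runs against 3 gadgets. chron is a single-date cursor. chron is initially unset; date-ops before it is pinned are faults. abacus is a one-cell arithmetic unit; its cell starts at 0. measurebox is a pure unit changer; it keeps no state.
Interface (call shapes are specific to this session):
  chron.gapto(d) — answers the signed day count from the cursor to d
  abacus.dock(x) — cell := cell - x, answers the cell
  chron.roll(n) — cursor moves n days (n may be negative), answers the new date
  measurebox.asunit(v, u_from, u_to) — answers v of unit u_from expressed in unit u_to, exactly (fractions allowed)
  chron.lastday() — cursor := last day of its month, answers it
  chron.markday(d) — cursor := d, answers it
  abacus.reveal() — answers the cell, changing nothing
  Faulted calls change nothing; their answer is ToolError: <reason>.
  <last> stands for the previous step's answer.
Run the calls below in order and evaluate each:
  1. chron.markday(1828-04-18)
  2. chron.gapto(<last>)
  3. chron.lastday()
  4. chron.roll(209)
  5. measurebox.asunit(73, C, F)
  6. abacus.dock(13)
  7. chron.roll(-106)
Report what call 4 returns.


Answer: 1828-11-25

Derivation:
$ markday d→1828-04-18
:: 1828-04-18
$ gapto d→<last>
:: 0
$ lastday
:: 1828-04-30
$ roll n→209
:: 1828-11-25
$ asunit v→73 u_from→C u_to→F
:: 817/5
$ dock x→13
:: -13
$ roll n→-106
:: 1828-08-11


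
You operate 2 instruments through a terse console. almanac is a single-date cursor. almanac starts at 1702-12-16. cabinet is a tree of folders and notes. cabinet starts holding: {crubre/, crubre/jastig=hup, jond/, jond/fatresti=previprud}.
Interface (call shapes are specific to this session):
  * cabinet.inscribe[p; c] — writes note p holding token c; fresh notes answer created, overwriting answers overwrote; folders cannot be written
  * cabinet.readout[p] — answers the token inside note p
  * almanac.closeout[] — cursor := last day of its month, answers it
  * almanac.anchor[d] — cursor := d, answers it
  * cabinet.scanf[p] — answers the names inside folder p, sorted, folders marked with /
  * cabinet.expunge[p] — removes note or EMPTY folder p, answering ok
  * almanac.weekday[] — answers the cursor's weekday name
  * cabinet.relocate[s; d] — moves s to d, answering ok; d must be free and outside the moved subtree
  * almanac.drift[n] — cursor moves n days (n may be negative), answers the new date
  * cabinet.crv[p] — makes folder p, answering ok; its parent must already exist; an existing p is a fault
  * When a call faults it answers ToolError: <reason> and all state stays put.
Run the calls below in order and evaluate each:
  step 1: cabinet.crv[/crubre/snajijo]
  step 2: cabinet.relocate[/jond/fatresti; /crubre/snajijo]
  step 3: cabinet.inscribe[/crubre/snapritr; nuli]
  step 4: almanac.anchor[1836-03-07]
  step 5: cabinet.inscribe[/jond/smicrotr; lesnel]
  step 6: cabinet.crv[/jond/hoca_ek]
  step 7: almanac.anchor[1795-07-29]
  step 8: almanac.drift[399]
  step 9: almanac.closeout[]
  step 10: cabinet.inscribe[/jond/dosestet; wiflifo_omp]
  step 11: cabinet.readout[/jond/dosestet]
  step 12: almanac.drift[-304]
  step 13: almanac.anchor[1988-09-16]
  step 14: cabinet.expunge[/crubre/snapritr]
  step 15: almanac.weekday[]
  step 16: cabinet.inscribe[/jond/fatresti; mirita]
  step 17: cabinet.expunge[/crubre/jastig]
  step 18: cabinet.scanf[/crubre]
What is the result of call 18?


Answer: [snajijo/]

Derivation:
I run crv using p→/crubre/snajijo, which returns ok.
I invoke relocate using s→/jond/fatresti, d→/crubre/snajijo, and get ToolError: exists.
Now I run inscribe using p→/crubre/snapritr, c→nuli, and get created.
I run anchor using d→1836-03-07, and observe 1836-03-07.
I use inscribe using p→/jond/smicrotr, c→lesnel, which returns created.
Next I call crv using p→/jond/hoca_ek, — result: ok.
I run anchor using d→1795-07-29, and get 1795-07-29.
I invoke drift using n→399, — result: 1796-08-31.
Using closeout: 1796-08-31.
I call inscribe using p→/jond/dosestet, c→wiflifo_omp, giving created.
Next I call readout using p→/jond/dosestet, giving wiflifo_omp.
Now I run drift using n→-304, and see 1795-11-01.
Now I run anchor using d→1988-09-16, which returns 1988-09-16.
Invoking expunge using p→/crubre/snapritr, and get ok.
Invoking weekday: Friday.
Calling inscribe using p→/jond/fatresti, c→mirita, — result: overwrote.
Next I call expunge using p→/crubre/jastig, which returns ok.
I use scanf using p→/crubre, and get [snajijo/].


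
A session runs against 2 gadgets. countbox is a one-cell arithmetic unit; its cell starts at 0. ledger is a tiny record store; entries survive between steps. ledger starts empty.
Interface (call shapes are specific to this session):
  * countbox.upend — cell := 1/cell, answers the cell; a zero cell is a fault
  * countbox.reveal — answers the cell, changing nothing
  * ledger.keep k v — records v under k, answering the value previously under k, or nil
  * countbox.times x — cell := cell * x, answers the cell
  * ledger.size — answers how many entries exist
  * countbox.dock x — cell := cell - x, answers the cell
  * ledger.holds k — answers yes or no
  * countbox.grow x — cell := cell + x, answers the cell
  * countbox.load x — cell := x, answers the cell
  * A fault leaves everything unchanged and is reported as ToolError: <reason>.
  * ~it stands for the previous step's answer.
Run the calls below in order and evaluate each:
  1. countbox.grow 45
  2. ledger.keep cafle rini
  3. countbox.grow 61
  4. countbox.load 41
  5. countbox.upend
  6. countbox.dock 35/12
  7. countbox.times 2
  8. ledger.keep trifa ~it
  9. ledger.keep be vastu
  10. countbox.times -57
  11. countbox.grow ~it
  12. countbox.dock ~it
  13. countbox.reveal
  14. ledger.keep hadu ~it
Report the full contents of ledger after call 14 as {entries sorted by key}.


Answer: {be=vastu, cafle=rini, hadu=0, trifa=-1423/246}

Derivation:
! 1. grow(x: 45) : 45
! 2. keep(k: cafle, v: rini) : nil
! 3. grow(x: 61) : 106
! 4. load(x: 41) : 41
! 5. upend() : 1/41
! 6. dock(x: 35/12) : -1423/492
! 7. times(x: 2) : -1423/246
! 8. keep(k: trifa, v: ~it) : nil
! 9. keep(k: be, v: vastu) : nil
! 10. times(x: -57) : 27037/82
! 11. grow(x: ~it) : 27037/41
! 12. dock(x: ~it) : 0
! 13. reveal() : 0
! 14. keep(k: hadu, v: ~it) : nil


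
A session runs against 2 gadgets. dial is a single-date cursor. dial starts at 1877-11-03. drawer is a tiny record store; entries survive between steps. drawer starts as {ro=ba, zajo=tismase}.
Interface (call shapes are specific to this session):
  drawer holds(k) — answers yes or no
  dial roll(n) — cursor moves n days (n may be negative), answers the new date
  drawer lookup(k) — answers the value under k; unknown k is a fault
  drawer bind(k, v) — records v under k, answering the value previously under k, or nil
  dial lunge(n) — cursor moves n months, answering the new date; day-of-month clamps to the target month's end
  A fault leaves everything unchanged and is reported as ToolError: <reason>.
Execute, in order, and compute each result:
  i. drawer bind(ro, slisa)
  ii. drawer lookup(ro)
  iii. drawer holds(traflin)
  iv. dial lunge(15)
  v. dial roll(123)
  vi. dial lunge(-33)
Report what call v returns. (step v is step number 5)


Using drawer bind(ro, slisa), and get ba.
Then drawer lookup(ro), and see slisa.
Now I run drawer holds(traflin), and get no.
I try dial lunge(15): 1879-02-03.
Now I run dial roll(123), and get 1879-06-06.
I try dial lunge(-33): 1876-09-06.

Answer: 1879-06-06


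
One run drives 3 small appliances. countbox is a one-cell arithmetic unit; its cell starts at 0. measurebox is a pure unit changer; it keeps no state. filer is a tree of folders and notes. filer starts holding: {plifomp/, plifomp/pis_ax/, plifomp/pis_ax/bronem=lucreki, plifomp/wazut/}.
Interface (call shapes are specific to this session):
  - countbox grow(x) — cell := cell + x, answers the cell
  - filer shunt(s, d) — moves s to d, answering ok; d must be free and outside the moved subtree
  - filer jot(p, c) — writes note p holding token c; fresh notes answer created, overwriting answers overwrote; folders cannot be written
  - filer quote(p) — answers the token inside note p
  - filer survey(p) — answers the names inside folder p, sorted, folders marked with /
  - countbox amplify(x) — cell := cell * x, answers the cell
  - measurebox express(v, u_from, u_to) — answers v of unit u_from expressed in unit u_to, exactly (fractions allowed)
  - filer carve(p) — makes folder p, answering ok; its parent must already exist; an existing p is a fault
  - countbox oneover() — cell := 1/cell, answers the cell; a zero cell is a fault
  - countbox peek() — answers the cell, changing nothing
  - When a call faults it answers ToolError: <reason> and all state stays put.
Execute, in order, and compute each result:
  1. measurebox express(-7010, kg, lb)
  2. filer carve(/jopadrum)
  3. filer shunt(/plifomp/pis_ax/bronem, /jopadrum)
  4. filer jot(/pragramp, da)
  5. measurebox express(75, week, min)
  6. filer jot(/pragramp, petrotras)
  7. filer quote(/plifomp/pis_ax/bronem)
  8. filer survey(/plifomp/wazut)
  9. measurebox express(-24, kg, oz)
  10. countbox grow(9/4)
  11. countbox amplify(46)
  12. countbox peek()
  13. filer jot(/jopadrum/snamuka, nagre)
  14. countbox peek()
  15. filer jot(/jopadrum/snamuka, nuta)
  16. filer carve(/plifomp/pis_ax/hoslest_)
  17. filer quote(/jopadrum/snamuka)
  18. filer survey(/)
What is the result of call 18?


Answer: [jopadrum/, plifomp/, pragramp]

Derivation:
·→ measurebox express(v=-7010, u_from=kg, u_to=lb)
·← -701000000000/45359237
·→ filer carve(p=/jopadrum)
·← ok
·→ filer shunt(s=/plifomp/pis_ax/bronem, d=/jopadrum)
·← ToolError: exists
·→ filer jot(p=/pragramp, c=da)
·← created
·→ measurebox express(v=75, u_from=week, u_to=min)
·← 756000
·→ filer jot(p=/pragramp, c=petrotras)
·← overwrote
·→ filer quote(p=/plifomp/pis_ax/bronem)
·← lucreki
·→ filer survey(p=/plifomp/wazut)
·← []
·→ measurebox express(v=-24, u_from=kg, u_to=oz)
·← -38400000000/45359237
·→ countbox grow(x=9/4)
·← 9/4
·→ countbox amplify(x=46)
·← 207/2
·→ countbox peek()
·← 207/2
·→ filer jot(p=/jopadrum/snamuka, c=nagre)
·← created
·→ countbox peek()
·← 207/2
·→ filer jot(p=/jopadrum/snamuka, c=nuta)
·← overwrote
·→ filer carve(p=/plifomp/pis_ax/hoslest_)
·← ok
·→ filer quote(p=/jopadrum/snamuka)
·← nuta
·→ filer survey(p=/)
·← [jopadrum/, plifomp/, pragramp]


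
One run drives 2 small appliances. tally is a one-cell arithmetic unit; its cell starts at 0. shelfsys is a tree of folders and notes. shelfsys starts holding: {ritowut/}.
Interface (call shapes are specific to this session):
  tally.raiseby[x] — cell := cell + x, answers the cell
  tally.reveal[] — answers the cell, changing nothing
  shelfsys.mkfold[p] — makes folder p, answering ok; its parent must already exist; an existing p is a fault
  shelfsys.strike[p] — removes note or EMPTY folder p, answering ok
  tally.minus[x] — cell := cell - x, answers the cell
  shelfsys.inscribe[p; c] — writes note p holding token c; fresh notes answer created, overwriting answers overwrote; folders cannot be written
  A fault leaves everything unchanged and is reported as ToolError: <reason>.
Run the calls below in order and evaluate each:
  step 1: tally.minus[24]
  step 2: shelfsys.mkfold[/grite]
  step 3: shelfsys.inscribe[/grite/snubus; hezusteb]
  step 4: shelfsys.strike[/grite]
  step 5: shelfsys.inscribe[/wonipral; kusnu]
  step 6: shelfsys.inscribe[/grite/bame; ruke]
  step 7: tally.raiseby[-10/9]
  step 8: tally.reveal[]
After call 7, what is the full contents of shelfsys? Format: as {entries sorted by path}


Answer: {grite/, grite/bame=ruke, grite/snubus=hezusteb, ritowut/, wonipral=kusnu}

Derivation:
[in] tally.minus x=24
[out] -24
[in] shelfsys.mkfold p=/grite
[out] ok
[in] shelfsys.inscribe p=/grite/snubus c=hezusteb
[out] created
[in] shelfsys.strike p=/grite
[out] ToolError: not empty
[in] shelfsys.inscribe p=/wonipral c=kusnu
[out] created
[in] shelfsys.inscribe p=/grite/bame c=ruke
[out] created
[in] tally.raiseby x=-10/9
[out] -226/9
[in] tally.reveal
[out] -226/9


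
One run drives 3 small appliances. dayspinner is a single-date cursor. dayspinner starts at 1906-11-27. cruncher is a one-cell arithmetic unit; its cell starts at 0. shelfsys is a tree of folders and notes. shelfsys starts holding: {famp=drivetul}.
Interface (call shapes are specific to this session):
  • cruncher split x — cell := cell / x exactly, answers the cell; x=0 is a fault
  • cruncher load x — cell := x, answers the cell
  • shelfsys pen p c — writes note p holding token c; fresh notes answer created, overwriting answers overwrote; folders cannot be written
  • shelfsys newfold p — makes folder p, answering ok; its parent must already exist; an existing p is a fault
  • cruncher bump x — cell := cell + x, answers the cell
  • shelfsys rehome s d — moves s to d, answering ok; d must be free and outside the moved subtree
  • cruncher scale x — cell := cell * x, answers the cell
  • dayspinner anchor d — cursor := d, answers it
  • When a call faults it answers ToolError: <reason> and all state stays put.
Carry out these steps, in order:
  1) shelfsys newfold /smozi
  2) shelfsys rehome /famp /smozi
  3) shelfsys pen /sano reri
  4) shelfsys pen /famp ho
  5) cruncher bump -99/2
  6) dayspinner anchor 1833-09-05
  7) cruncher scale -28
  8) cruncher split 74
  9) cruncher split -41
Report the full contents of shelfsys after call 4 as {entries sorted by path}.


I run shelfsys newfold(p='/smozi'), and observe ok.
I invoke shelfsys rehome(s='/famp', d='/smozi'), giving ToolError: exists.
Using shelfsys pen(p='/sano', c='reri'): created.
Then shelfsys pen(p='/famp', c='ho'), — result: overwrote.
I run cruncher bump(x='-99/2'), yielding -99/2.
I use dayspinner anchor(d='1833-09-05'), and get 1833-09-05.
Invoking cruncher scale(x='-28'), and observe 1386.
I use cruncher split(x='74'), — result: 693/37.
Now I run cruncher split(x='-41'), and see -693/1517.

Answer: {famp=ho, sano=reri, smozi/}


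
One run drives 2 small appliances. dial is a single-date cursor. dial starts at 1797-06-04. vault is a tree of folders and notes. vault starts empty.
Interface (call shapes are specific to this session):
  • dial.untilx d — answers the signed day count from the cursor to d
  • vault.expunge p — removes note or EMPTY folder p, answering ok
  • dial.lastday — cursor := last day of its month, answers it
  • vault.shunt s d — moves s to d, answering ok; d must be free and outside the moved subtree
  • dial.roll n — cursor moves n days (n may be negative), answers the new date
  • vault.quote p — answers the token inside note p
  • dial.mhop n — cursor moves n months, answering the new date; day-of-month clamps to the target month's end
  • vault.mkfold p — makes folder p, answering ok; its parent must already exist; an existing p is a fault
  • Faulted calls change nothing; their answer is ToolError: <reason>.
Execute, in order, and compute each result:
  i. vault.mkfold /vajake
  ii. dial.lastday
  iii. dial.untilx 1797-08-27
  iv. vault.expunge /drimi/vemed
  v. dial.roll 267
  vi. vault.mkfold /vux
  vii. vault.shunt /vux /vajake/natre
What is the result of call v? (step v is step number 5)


> mkfold p→/vajake
[out] ok
> lastday
[out] 1797-06-30
> untilx d→1797-08-27
[out] 58
> expunge p→/drimi/vemed
[out] ToolError: not found
> roll n→267
[out] 1798-03-24
> mkfold p→/vux
[out] ok
> shunt s→/vux d→/vajake/natre
[out] ok

Answer: 1798-03-24
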